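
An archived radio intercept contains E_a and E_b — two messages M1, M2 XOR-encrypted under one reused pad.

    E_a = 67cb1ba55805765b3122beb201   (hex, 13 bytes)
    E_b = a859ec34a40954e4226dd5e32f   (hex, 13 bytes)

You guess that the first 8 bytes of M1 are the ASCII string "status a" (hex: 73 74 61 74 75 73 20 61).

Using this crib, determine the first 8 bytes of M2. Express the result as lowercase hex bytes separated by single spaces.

First, E_a ⊕ E_b = (M1 ⊕ K) ⊕ (M2 ⊕ K) = M1 ⊕ M2, so the key drops out. Then M2 = (M1 ⊕ M2) ⊕ M1 over the first 8 bytes.
byte 0: (67 ^ a8) ^ 73 = cf ^ 73 = bc
byte 1: (cb ^ 59) ^ 74 = 92 ^ 74 = e6
byte 2: (1b ^ ec) ^ 61 = f7 ^ 61 = 96
byte 3: (a5 ^ 34) ^ 74 = 91 ^ 74 = e5
byte 4: (58 ^ a4) ^ 75 = fc ^ 75 = 89
byte 5: (05 ^ 09) ^ 73 = 0c ^ 73 = 7f
byte 6: (76 ^ 54) ^ 20 = 22 ^ 20 = 02
byte 7: (5b ^ e4) ^ 61 = bf ^ 61 = de

bc e6 96 e5 89 7f 02 de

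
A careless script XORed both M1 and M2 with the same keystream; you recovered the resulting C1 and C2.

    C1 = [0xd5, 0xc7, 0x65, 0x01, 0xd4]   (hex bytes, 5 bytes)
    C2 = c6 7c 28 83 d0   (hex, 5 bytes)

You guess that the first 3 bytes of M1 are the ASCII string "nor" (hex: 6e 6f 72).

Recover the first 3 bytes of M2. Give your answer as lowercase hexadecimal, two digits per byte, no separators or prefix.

7dd43f

First, C1 ⊕ C2 = (M1 ⊕ K) ⊕ (M2 ⊕ K) = M1 ⊕ M2, so the key drops out. Then M2 = (M1 ⊕ M2) ⊕ M1 over the first 3 bytes.
byte 0: (d5 ⊕ c6) ⊕ 6e = 13 ⊕ 6e = 7d
byte 1: (c7 ⊕ 7c) ⊕ 6f = bb ⊕ 6f = d4
byte 2: (65 ⊕ 28) ⊕ 72 = 4d ⊕ 72 = 3f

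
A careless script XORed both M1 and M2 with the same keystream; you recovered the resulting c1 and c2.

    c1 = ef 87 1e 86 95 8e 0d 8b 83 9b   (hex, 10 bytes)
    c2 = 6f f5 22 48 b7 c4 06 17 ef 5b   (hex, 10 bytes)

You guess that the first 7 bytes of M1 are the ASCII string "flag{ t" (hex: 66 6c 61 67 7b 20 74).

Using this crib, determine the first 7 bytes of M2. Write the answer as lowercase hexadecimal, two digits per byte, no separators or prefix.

e61e5da9596a7f

First, c1 ⊕ c2 = (M1 ⊕ K) ⊕ (M2 ⊕ K) = M1 ⊕ M2, so the key drops out. Then M2 = (M1 ⊕ M2) ⊕ M1 over the first 7 bytes.
byte 0: (ef ^ 6f) ^ 66 = 80 ^ 66 = e6
byte 1: (87 ^ f5) ^ 6c = 72 ^ 6c = 1e
byte 2: (1e ^ 22) ^ 61 = 3c ^ 61 = 5d
byte 3: (86 ^ 48) ^ 67 = ce ^ 67 = a9
byte 4: (95 ^ b7) ^ 7b = 22 ^ 7b = 59
byte 5: (8e ^ c4) ^ 20 = 4a ^ 20 = 6a
byte 6: (0d ^ 06) ^ 74 = 0b ^ 74 = 7f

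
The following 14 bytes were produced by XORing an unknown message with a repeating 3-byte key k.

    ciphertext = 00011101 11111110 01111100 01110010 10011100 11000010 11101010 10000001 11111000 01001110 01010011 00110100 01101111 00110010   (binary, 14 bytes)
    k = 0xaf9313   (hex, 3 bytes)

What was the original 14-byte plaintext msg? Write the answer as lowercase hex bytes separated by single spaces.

b2 6d 6f dd 0f d1 45 12 eb e1 c0 27 c0 a1

The 3-byte key repeats, so the effective keystream is af 93 13 af 93 13 af 93 13 af 93 13 af 93.
byte 0: 00011101 ⊕ 10101111 = 10110010
byte 1: 11111110 ⊕ 10010011 = 01101101
byte 2: 01111100 ⊕ 00010011 = 01101111
byte 3: 01110010 ⊕ 10101111 = 11011101
byte 4: 10011100 ⊕ 10010011 = 00001111
byte 5: 11000010 ⊕ 00010011 = 11010001
byte 6: 11101010 ⊕ 10101111 = 01000101
byte 7: 10000001 ⊕ 10010011 = 00010010
byte 8: 11111000 ⊕ 00010011 = 11101011
byte 9: 01001110 ⊕ 10101111 = 11100001
byte 10: 01010011 ⊕ 10010011 = 11000000
byte 11: 00110100 ⊕ 00010011 = 00100111
byte 12: 01101111 ⊕ 10101111 = 11000000
byte 13: 00110010 ⊕ 10010011 = 10100001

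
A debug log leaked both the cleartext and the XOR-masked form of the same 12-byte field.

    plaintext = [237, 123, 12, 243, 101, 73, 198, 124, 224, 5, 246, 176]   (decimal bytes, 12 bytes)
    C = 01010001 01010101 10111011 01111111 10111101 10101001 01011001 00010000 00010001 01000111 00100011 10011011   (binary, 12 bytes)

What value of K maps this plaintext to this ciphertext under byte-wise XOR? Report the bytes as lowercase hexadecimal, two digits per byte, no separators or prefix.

bc2eb78cd8e09f6cf142d52b

Since C = plaintext ⊕ K, XORing both sides with plaintext gives K = plaintext ⊕ C.
237 XOR  81 = 188
123 XOR  85 =  46
 12 XOR 187 = 183
243 XOR 127 = 140
101 XOR 189 = 216
 73 XOR 169 = 224
198 XOR  89 = 159
124 XOR  16 = 108
224 XOR  17 = 241
  5 XOR  71 =  66
246 XOR  35 = 213
176 XOR 155 =  43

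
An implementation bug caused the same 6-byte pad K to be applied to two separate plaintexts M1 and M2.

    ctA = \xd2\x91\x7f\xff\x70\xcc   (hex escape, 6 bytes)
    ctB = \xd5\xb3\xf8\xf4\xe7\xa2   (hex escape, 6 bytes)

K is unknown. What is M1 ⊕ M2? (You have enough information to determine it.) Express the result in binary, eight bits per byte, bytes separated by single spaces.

ctA ⊕ ctB = (M1 ⊕ K) ⊕ (M2 ⊕ K) = M1 ⊕ M2 — the shared key cancels under XOR.
byte 0: d2 XOR d5 = 07
byte 1: 91 XOR b3 = 22
byte 2: 7f XOR f8 = 87
byte 3: ff XOR f4 = 0b
byte 4: 70 XOR e7 = 97
byte 5: cc XOR a2 = 6e

00000111 00100010 10000111 00001011 10010111 01101110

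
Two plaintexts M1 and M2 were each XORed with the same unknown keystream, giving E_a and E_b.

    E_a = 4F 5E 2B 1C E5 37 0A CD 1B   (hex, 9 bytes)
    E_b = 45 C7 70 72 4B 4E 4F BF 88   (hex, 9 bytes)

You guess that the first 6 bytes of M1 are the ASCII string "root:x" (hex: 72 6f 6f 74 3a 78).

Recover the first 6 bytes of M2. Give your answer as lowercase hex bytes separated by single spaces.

First, E_a ⊕ E_b = (M1 ⊕ K) ⊕ (M2 ⊕ K) = M1 ⊕ M2, so the key drops out. Then M2 = (M1 ⊕ M2) ⊕ M1 over the first 6 bytes.
byte 0: (4f xor 45) xor 72 = 0a xor 72 = 78
byte 1: (5e xor c7) xor 6f = 99 xor 6f = f6
byte 2: (2b xor 70) xor 6f = 5b xor 6f = 34
byte 3: (1c xor 72) xor 74 = 6e xor 74 = 1a
byte 4: (e5 xor 4b) xor 3a = ae xor 3a = 94
byte 5: (37 xor 4e) xor 78 = 79 xor 78 = 01

78 f6 34 1a 94 01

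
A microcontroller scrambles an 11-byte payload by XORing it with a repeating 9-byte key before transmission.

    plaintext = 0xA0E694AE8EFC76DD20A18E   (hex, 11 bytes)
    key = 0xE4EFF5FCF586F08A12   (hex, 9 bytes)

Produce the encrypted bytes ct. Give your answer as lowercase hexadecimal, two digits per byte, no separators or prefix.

440961527b7a8657324561

The 9-byte key repeats, so the effective keystream is e4 ef f5 fc f5 86 f0 8a 12 e4 ef.
byte 0: a0 XOR e4 = 44
byte 1: e6 XOR ef = 09
byte 2: 94 XOR f5 = 61
byte 3: ae XOR fc = 52
byte 4: 8e XOR f5 = 7b
byte 5: fc XOR 86 = 7a
byte 6: 76 XOR f0 = 86
byte 7: dd XOR 8a = 57
byte 8: 20 XOR 12 = 32
byte 9: a1 XOR e4 = 45
byte 10: 8e XOR ef = 61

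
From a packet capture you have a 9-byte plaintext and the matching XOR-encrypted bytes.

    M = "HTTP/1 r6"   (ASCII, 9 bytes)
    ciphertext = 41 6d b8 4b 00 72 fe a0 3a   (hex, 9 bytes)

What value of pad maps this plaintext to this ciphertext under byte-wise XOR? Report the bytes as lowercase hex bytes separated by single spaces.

09 39 ec 1b 2f 43 de d2 0c

Since ciphertext = M ⊕ pad, XORing both sides with M gives pad = M ⊕ ciphertext.
byte 0: 48 xor 41 = 09
byte 1: 54 xor 6d = 39
byte 2: 54 xor b8 = ec
byte 3: 50 xor 4b = 1b
byte 4: 2f xor 00 = 2f
byte 5: 31 xor 72 = 43
byte 6: 20 xor fe = de
byte 7: 72 xor a0 = d2
byte 8: 36 xor 3a = 0c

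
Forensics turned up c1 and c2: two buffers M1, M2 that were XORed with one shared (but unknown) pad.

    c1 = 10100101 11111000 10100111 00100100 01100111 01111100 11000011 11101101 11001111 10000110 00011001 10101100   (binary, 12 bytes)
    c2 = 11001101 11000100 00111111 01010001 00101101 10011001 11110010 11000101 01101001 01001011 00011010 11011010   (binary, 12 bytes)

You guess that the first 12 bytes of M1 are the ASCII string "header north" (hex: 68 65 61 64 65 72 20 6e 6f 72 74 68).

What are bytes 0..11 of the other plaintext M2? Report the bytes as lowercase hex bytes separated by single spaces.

00 59 f9 11 2f 97 11 46 c9 bf 77 1e

First, c1 ⊕ c2 = (M1 ⊕ K) ⊕ (M2 ⊕ K) = M1 ⊕ M2, so the key drops out. Then M2 = (M1 ⊕ M2) ⊕ M1 over the first 12 bytes.
byte 0: (a5 xor cd) xor 68 = 68 xor 68 = 00
byte 1: (f8 xor c4) xor 65 = 3c xor 65 = 59
byte 2: (a7 xor 3f) xor 61 = 98 xor 61 = f9
byte 3: (24 xor 51) xor 64 = 75 xor 64 = 11
byte 4: (67 xor 2d) xor 65 = 4a xor 65 = 2f
byte 5: (7c xor 99) xor 72 = e5 xor 72 = 97
byte 6: (c3 xor f2) xor 20 = 31 xor 20 = 11
byte 7: (ed xor c5) xor 6e = 28 xor 6e = 46
byte 8: (cf xor 69) xor 6f = a6 xor 6f = c9
byte 9: (86 xor 4b) xor 72 = cd xor 72 = bf
byte 10: (19 xor 1a) xor 74 = 03 xor 74 = 77
byte 11: (ac xor da) xor 68 = 76 xor 68 = 1e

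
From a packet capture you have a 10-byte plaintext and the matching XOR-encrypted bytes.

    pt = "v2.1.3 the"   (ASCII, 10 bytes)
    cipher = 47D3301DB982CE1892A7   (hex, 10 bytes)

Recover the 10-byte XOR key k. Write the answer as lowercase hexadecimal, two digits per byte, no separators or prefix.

Since cipher = pt ⊕ k, XORing both sides with pt gives k = pt ⊕ cipher.
byte 0: 76 ^ 47 = 31
byte 1: 32 ^ d3 = e1
byte 2: 2e ^ 30 = 1e
byte 3: 31 ^ 1d = 2c
byte 4: 2e ^ b9 = 97
byte 5: 33 ^ 82 = b1
byte 6: 20 ^ ce = ee
byte 7: 74 ^ 18 = 6c
byte 8: 68 ^ 92 = fa
byte 9: 65 ^ a7 = c2

31e11e2c97b1ee6cfac2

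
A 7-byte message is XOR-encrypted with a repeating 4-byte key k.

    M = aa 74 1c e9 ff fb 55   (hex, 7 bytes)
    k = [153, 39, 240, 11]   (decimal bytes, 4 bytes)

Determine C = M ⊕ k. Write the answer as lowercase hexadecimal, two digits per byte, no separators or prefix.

3353ece266dca5

The 4-byte key repeats, so the effective keystream is 99 27 f0 0b 99 27 f0.
byte 0: 170 xor 153 =  51
byte 1: 116 xor  39 =  83
byte 2:  28 xor 240 = 236
byte 3: 233 xor  11 = 226
byte 4: 255 xor 153 = 102
byte 5: 251 xor  39 = 220
byte 6:  85 xor 240 = 165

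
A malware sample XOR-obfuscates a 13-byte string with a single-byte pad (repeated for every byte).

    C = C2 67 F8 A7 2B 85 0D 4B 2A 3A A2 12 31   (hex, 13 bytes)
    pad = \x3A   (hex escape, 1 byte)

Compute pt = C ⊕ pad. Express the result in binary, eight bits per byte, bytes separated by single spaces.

11111000 01011101 11000010 10011101 00010001 10111111 00110111 01110001 00010000 00000000 10011000 00101000 00001011

The 1-byte key repeats, so the effective keystream is 3a 3a 3a 3a 3a 3a 3a 3a 3a 3a 3a 3a 3a.
byte 0: c2 xor 3a = f8
byte 1: 67 xor 3a = 5d
byte 2: f8 xor 3a = c2
byte 3: a7 xor 3a = 9d
byte 4: 2b xor 3a = 11
byte 5: 85 xor 3a = bf
byte 6: 0d xor 3a = 37
byte 7: 4b xor 3a = 71
byte 8: 2a xor 3a = 10
byte 9: 3a xor 3a = 00
byte 10: a2 xor 3a = 98
byte 11: 12 xor 3a = 28
byte 12: 31 xor 3a = 0b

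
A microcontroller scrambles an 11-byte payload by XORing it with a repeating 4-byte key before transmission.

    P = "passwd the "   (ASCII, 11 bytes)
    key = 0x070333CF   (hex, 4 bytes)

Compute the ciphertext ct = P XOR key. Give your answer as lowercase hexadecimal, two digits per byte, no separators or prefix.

The 4-byte key repeats, so the effective keystream is 07 03 33 cf 07 03 33 cf 07 03 33.
byte 0: 01110000 xor 00000111 = 01110111
byte 1: 01100001 xor 00000011 = 01100010
byte 2: 01110011 xor 00110011 = 01000000
byte 3: 01110011 xor 11001111 = 10111100
byte 4: 01110111 xor 00000111 = 01110000
byte 5: 01100100 xor 00000011 = 01100111
byte 6: 00100000 xor 00110011 = 00010011
byte 7: 01110100 xor 11001111 = 10111011
byte 8: 01101000 xor 00000111 = 01101111
byte 9: 01100101 xor 00000011 = 01100110
byte 10: 00100000 xor 00110011 = 00010011

776240bc706713bb6f6613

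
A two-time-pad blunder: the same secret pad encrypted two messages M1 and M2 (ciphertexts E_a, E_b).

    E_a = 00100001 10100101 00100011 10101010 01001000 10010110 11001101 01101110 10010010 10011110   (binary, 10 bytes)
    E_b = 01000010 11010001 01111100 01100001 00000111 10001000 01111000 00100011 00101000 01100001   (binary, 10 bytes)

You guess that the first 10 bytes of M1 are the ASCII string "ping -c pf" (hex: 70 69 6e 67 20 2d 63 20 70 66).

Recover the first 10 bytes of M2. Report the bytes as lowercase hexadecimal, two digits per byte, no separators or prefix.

131d31ac6f33d66dca99

First, E_a ⊕ E_b = (M1 ⊕ K) ⊕ (M2 ⊕ K) = M1 ⊕ M2, so the key drops out. Then M2 = (M1 ⊕ M2) ⊕ M1 over the first 10 bytes.
byte 0: (21 XOR 42) XOR 70 = 63 XOR 70 = 13
byte 1: (a5 XOR d1) XOR 69 = 74 XOR 69 = 1d
byte 2: (23 XOR 7c) XOR 6e = 5f XOR 6e = 31
byte 3: (aa XOR 61) XOR 67 = cb XOR 67 = ac
byte 4: (48 XOR 07) XOR 20 = 4f XOR 20 = 6f
byte 5: (96 XOR 88) XOR 2d = 1e XOR 2d = 33
byte 6: (cd XOR 78) XOR 63 = b5 XOR 63 = d6
byte 7: (6e XOR 23) XOR 20 = 4d XOR 20 = 6d
byte 8: (92 XOR 28) XOR 70 = ba XOR 70 = ca
byte 9: (9e XOR 61) XOR 66 = ff XOR 66 = 99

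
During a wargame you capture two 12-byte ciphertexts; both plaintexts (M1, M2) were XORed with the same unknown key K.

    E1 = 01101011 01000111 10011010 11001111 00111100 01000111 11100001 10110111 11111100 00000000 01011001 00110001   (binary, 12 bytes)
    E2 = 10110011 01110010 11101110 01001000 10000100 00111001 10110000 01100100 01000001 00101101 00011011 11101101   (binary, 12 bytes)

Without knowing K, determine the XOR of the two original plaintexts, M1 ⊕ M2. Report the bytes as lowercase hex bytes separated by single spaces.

E1 ⊕ E2 = (M1 ⊕ K) ⊕ (M2 ⊕ K) = M1 ⊕ M2 — the shared key cancels under XOR.
6b ^ b3 = d8
47 ^ 72 = 35
9a ^ ee = 74
cf ^ 48 = 87
3c ^ 84 = b8
47 ^ 39 = 7e
e1 ^ b0 = 51
b7 ^ 64 = d3
fc ^ 41 = bd
00 ^ 2d = 2d
59 ^ 1b = 42
31 ^ ed = dc

d8 35 74 87 b8 7e 51 d3 bd 2d 42 dc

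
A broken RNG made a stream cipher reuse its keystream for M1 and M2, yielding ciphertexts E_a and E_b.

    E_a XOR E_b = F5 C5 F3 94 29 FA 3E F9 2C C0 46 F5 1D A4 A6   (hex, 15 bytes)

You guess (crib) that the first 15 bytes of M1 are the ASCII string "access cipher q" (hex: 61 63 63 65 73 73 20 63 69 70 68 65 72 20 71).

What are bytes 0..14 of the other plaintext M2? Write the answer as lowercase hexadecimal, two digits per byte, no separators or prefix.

Since E_a ⊕ E_b = M1 ⊕ M2, XORing with the guessed M1 bytes yields the corresponding M2 bytes: M2 = (E_a ⊕ E_b) ⊕ M1.
245 ^  97 = 148
197 ^  99 = 166
243 ^  99 = 144
148 ^ 101 = 241
 41 ^ 115 =  90
250 ^ 115 = 137
 62 ^  32 =  30
249 ^  99 = 154
 44 ^ 105 =  69
192 ^ 112 = 176
 70 ^ 104 =  46
245 ^ 101 = 144
 29 ^ 114 = 111
164 ^  32 = 132
166 ^ 113 = 215

94a690f15a891e9a45b02e906f84d7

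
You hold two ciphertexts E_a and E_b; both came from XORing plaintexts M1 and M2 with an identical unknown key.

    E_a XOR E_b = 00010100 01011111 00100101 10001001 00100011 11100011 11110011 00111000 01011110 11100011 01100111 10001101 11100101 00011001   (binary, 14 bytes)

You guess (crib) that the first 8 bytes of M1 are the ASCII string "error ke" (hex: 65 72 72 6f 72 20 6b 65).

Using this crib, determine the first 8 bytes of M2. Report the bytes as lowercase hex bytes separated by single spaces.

71 2d 57 e6 51 c3 98 5d

Since E_a ⊕ E_b = M1 ⊕ M2, XORing with the guessed M1 bytes yields the corresponding M2 bytes: M2 = (E_a ⊕ E_b) ⊕ M1.
14 ⊕ 65 = 71
5f ⊕ 72 = 2d
25 ⊕ 72 = 57
89 ⊕ 6f = e6
23 ⊕ 72 = 51
e3 ⊕ 20 = c3
f3 ⊕ 6b = 98
38 ⊕ 65 = 5d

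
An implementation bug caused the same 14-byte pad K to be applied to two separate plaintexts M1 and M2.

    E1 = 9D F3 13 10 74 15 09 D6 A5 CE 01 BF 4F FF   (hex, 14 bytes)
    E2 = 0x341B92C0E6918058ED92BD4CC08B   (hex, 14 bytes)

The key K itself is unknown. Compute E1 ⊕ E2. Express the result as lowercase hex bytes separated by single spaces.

a9 e8 81 d0 92 84 89 8e 48 5c bc f3 8f 74

E1 ⊕ E2 = (M1 ⊕ K) ⊕ (M2 ⊕ K) = M1 ⊕ M2 — the shared key cancels under XOR.
9d XOR 34 = a9
f3 XOR 1b = e8
13 XOR 92 = 81
10 XOR c0 = d0
74 XOR e6 = 92
15 XOR 91 = 84
09 XOR 80 = 89
d6 XOR 58 = 8e
a5 XOR ed = 48
ce XOR 92 = 5c
01 XOR bd = bc
bf XOR 4c = f3
4f XOR c0 = 8f
ff XOR 8b = 74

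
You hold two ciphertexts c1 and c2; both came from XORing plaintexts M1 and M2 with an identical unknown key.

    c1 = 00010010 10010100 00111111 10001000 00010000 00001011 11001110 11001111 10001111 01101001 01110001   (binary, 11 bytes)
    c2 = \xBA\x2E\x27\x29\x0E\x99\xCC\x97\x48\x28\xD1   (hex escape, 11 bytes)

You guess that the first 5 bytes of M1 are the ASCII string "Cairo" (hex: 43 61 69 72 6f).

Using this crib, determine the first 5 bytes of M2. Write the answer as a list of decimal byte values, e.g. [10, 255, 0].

First, c1 ⊕ c2 = (M1 ⊕ K) ⊕ (M2 ⊕ K) = M1 ⊕ M2, so the key drops out. Then M2 = (M1 ⊕ M2) ⊕ M1 over the first 5 bytes.
byte 0: (12 xor ba) xor 43 = a8 xor 43 = eb
byte 1: (94 xor 2e) xor 61 = ba xor 61 = db
byte 2: (3f xor 27) xor 69 = 18 xor 69 = 71
byte 3: (88 xor 29) xor 72 = a1 xor 72 = d3
byte 4: (10 xor 0e) xor 6f = 1e xor 6f = 71

[235, 219, 113, 211, 113]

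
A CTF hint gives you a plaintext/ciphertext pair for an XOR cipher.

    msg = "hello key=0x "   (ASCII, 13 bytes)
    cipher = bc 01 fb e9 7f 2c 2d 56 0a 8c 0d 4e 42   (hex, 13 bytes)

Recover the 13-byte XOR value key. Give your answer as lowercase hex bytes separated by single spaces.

d4 64 97 85 10 0c 46 33 73 b1 3d 36 62

Since cipher = msg ⊕ key, XORing both sides with msg gives key = msg ⊕ cipher.
01101000 ⊕ 10111100 = 11010100
01100101 ⊕ 00000001 = 01100100
01101100 ⊕ 11111011 = 10010111
01101100 ⊕ 11101001 = 10000101
01101111 ⊕ 01111111 = 00010000
00100000 ⊕ 00101100 = 00001100
01101011 ⊕ 00101101 = 01000110
01100101 ⊕ 01010110 = 00110011
01111001 ⊕ 00001010 = 01110011
00111101 ⊕ 10001100 = 10110001
00110000 ⊕ 00001101 = 00111101
01111000 ⊕ 01001110 = 00110110
00100000 ⊕ 01000010 = 01100010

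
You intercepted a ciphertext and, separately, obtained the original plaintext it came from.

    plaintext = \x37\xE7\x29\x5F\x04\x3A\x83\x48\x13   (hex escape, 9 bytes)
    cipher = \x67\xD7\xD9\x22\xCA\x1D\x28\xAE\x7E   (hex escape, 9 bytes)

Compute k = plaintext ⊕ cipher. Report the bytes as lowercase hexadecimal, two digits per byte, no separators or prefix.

5030f07dce27abe66d

Since cipher = plaintext ⊕ k, XORing both sides with plaintext gives k = plaintext ⊕ cipher.
byte 0: 00110111 ⊕ 01100111 = 01010000
byte 1: 11100111 ⊕ 11010111 = 00110000
byte 2: 00101001 ⊕ 11011001 = 11110000
byte 3: 01011111 ⊕ 00100010 = 01111101
byte 4: 00000100 ⊕ 11001010 = 11001110
byte 5: 00111010 ⊕ 00011101 = 00100111
byte 6: 10000011 ⊕ 00101000 = 10101011
byte 7: 01001000 ⊕ 10101110 = 11100110
byte 8: 00010011 ⊕ 01111110 = 01101101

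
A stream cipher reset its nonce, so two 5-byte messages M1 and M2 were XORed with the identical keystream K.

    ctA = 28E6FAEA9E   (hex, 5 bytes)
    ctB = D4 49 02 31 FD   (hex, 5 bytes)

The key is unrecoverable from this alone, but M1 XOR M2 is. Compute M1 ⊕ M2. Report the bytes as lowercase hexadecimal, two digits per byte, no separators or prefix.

ctA ⊕ ctB = (M1 ⊕ K) ⊕ (M2 ⊕ K) = M1 ⊕ M2 — the shared key cancels under XOR.
28 xor d4 = fc
e6 xor 49 = af
fa xor 02 = f8
ea xor 31 = db
9e xor fd = 63

fcaff8db63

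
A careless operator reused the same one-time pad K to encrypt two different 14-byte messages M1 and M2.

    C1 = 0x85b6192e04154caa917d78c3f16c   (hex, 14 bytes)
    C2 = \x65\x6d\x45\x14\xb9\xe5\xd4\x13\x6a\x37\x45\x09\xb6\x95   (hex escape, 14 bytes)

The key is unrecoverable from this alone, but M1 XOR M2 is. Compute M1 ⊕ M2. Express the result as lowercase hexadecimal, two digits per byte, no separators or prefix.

e0db5c3abdf098b9fb4a3dca47f9

C1 ⊕ C2 = (M1 ⊕ K) ⊕ (M2 ⊕ K) = M1 ⊕ M2 — the shared key cancels under XOR.
10000101 ^ 01100101 = 11100000
10110110 ^ 01101101 = 11011011
00011001 ^ 01000101 = 01011100
00101110 ^ 00010100 = 00111010
00000100 ^ 10111001 = 10111101
00010101 ^ 11100101 = 11110000
01001100 ^ 11010100 = 10011000
10101010 ^ 00010011 = 10111001
10010001 ^ 01101010 = 11111011
01111101 ^ 00110111 = 01001010
01111000 ^ 01000101 = 00111101
11000011 ^ 00001001 = 11001010
11110001 ^ 10110110 = 01000111
01101100 ^ 10010101 = 11111001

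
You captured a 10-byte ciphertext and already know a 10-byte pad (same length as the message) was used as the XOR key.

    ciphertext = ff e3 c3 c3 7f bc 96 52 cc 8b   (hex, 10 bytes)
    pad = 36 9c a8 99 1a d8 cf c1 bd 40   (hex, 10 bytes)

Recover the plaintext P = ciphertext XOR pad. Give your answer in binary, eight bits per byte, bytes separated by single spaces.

11001001 01111111 01101011 01011010 01100101 01100100 01011001 10010011 01110001 11001011

byte 0: ff ^ 36 = c9
byte 1: e3 ^ 9c = 7f
byte 2: c3 ^ a8 = 6b
byte 3: c3 ^ 99 = 5a
byte 4: 7f ^ 1a = 65
byte 5: bc ^ d8 = 64
byte 6: 96 ^ cf = 59
byte 7: 52 ^ c1 = 93
byte 8: cc ^ bd = 71
byte 9: 8b ^ 40 = cb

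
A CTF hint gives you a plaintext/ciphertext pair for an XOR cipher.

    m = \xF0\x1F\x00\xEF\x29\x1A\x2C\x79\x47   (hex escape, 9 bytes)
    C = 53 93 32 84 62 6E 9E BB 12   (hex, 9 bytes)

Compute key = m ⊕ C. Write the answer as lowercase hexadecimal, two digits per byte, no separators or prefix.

Since C = m ⊕ key, XORing both sides with m gives key = m ⊕ C.
byte 0: f0 xor 53 = a3
byte 1: 1f xor 93 = 8c
byte 2: 00 xor 32 = 32
byte 3: ef xor 84 = 6b
byte 4: 29 xor 62 = 4b
byte 5: 1a xor 6e = 74
byte 6: 2c xor 9e = b2
byte 7: 79 xor bb = c2
byte 8: 47 xor 12 = 55

a38c326b4b74b2c255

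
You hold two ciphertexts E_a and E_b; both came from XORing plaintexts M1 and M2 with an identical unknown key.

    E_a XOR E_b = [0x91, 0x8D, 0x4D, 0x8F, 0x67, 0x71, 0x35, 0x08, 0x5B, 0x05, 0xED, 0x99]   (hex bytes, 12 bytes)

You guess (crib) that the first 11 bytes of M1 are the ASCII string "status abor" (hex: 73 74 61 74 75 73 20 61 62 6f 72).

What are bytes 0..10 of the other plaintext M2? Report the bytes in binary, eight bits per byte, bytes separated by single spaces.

11100010 11111001 00101100 11111011 00010010 00000010 00010101 01101001 00111001 01101010 10011111

Since E_a ⊕ E_b = M1 ⊕ M2, XORing with the guessed M1 bytes yields the corresponding M2 bytes: M2 = (E_a ⊕ E_b) ⊕ M1.
10010001 xor 01110011 = 11100010
10001101 xor 01110100 = 11111001
01001101 xor 01100001 = 00101100
10001111 xor 01110100 = 11111011
01100111 xor 01110101 = 00010010
01110001 xor 01110011 = 00000010
00110101 xor 00100000 = 00010101
00001000 xor 01100001 = 01101001
01011011 xor 01100010 = 00111001
00000101 xor 01101111 = 01101010
11101101 xor 01110010 = 10011111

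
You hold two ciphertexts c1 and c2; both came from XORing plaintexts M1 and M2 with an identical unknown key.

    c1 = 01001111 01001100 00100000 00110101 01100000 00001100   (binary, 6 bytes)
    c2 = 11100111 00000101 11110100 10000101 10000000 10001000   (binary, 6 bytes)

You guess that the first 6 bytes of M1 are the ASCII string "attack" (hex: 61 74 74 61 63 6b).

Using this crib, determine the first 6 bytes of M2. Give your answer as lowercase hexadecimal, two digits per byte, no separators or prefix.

c93da0d183ef

First, c1 ⊕ c2 = (M1 ⊕ K) ⊕ (M2 ⊕ K) = M1 ⊕ M2, so the key drops out. Then M2 = (M1 ⊕ M2) ⊕ M1 over the first 6 bytes.
byte 0: (4f XOR e7) XOR 61 = a8 XOR 61 = c9
byte 1: (4c XOR 05) XOR 74 = 49 XOR 74 = 3d
byte 2: (20 XOR f4) XOR 74 = d4 XOR 74 = a0
byte 3: (35 XOR 85) XOR 61 = b0 XOR 61 = d1
byte 4: (60 XOR 80) XOR 63 = e0 XOR 63 = 83
byte 5: (0c XOR 88) XOR 6b = 84 XOR 6b = ef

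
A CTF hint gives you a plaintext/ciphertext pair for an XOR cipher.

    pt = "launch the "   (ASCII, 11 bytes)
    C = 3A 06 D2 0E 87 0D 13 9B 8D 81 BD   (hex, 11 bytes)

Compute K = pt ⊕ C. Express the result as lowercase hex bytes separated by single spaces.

56 67 a7 60 e4 65 33 ef e5 e4 9d

Since C = pt ⊕ K, XORing both sides with pt gives K = pt ⊕ C.
01101100 xor 00111010 = 01010110
01100001 xor 00000110 = 01100111
01110101 xor 11010010 = 10100111
01101110 xor 00001110 = 01100000
01100011 xor 10000111 = 11100100
01101000 xor 00001101 = 01100101
00100000 xor 00010011 = 00110011
01110100 xor 10011011 = 11101111
01101000 xor 10001101 = 11100101
01100101 xor 10000001 = 11100100
00100000 xor 10111101 = 10011101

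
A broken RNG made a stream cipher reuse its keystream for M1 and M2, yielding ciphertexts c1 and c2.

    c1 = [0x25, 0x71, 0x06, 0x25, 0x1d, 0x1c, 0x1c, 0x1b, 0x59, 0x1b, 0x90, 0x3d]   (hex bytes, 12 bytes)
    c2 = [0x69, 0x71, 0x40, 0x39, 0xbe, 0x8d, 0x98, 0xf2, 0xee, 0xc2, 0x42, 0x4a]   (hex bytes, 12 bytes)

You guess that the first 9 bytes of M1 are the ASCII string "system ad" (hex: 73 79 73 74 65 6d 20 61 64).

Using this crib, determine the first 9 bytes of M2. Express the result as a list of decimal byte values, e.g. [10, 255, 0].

First, c1 ⊕ c2 = (M1 ⊕ K) ⊕ (M2 ⊕ K) = M1 ⊕ M2, so the key drops out. Then M2 = (M1 ⊕ M2) ⊕ M1 over the first 9 bytes.
byte 0: (25 xor 69) xor 73 = 4c xor 73 = 3f
byte 1: (71 xor 71) xor 79 = 00 xor 79 = 79
byte 2: (06 xor 40) xor 73 = 46 xor 73 = 35
byte 3: (25 xor 39) xor 74 = 1c xor 74 = 68
byte 4: (1d xor be) xor 65 = a3 xor 65 = c6
byte 5: (1c xor 8d) xor 6d = 91 xor 6d = fc
byte 6: (1c xor 98) xor 20 = 84 xor 20 = a4
byte 7: (1b xor f2) xor 61 = e9 xor 61 = 88
byte 8: (59 xor ee) xor 64 = b7 xor 64 = d3

[63, 121, 53, 104, 198, 252, 164, 136, 211]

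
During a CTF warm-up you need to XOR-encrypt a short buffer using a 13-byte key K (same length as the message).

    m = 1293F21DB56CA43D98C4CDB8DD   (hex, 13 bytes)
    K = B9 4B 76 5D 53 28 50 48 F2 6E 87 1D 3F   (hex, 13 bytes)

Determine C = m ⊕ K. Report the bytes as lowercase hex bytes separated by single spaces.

12 xor b9 = ab
93 xor 4b = d8
f2 xor 76 = 84
1d xor 5d = 40
b5 xor 53 = e6
6c xor 28 = 44
a4 xor 50 = f4
3d xor 48 = 75
98 xor f2 = 6a
c4 xor 6e = aa
cd xor 87 = 4a
b8 xor 1d = a5
dd xor 3f = e2

ab d8 84 40 e6 44 f4 75 6a aa 4a a5 e2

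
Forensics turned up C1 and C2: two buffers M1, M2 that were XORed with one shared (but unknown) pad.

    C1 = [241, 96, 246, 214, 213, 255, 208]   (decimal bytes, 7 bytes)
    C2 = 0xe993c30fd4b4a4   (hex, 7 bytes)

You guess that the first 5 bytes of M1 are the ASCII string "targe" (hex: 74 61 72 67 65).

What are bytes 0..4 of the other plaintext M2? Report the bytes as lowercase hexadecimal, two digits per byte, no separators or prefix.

6c9247be64

First, C1 ⊕ C2 = (M1 ⊕ K) ⊕ (M2 ⊕ K) = M1 ⊕ M2, so the key drops out. Then M2 = (M1 ⊕ M2) ⊕ M1 over the first 5 bytes.
byte 0: (f1 ⊕ e9) ⊕ 74 = 18 ⊕ 74 = 6c
byte 1: (60 ⊕ 93) ⊕ 61 = f3 ⊕ 61 = 92
byte 2: (f6 ⊕ c3) ⊕ 72 = 35 ⊕ 72 = 47
byte 3: (d6 ⊕ 0f) ⊕ 67 = d9 ⊕ 67 = be
byte 4: (d5 ⊕ d4) ⊕ 65 = 01 ⊕ 65 = 64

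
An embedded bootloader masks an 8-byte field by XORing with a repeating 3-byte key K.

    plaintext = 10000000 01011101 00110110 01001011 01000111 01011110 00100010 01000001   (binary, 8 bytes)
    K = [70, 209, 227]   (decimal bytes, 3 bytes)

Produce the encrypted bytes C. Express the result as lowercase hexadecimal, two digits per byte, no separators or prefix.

c68cd50d96bd6490

The 3-byte key repeats, so the effective keystream is 46 d1 e3 46 d1 e3 46 d1.
byte 0: 80 XOR 46 = c6
byte 1: 5d XOR d1 = 8c
byte 2: 36 XOR e3 = d5
byte 3: 4b XOR 46 = 0d
byte 4: 47 XOR d1 = 96
byte 5: 5e XOR e3 = bd
byte 6: 22 XOR 46 = 64
byte 7: 41 XOR d1 = 90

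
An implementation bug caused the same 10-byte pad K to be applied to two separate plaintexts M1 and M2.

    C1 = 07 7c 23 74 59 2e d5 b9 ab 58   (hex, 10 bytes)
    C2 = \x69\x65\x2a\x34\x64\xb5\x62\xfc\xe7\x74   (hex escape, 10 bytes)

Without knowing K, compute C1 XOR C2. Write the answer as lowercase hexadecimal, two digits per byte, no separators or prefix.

C1 ⊕ C2 = (M1 ⊕ K) ⊕ (M2 ⊕ K) = M1 ⊕ M2 — the shared key cancels under XOR.
07 XOR 69 = 6e
7c XOR 65 = 19
23 XOR 2a = 09
74 XOR 34 = 40
59 XOR 64 = 3d
2e XOR b5 = 9b
d5 XOR 62 = b7
b9 XOR fc = 45
ab XOR e7 = 4c
58 XOR 74 = 2c

6e1909403d9bb7454c2c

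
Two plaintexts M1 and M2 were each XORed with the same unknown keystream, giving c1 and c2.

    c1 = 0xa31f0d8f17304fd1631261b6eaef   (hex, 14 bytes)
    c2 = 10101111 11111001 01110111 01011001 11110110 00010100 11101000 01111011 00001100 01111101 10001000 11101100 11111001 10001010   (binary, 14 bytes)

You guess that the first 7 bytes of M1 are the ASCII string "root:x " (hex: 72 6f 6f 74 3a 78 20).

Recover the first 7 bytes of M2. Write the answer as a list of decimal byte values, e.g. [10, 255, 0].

[126, 137, 21, 162, 219, 92, 135]

First, c1 ⊕ c2 = (M1 ⊕ K) ⊕ (M2 ⊕ K) = M1 ⊕ M2, so the key drops out. Then M2 = (M1 ⊕ M2) ⊕ M1 over the first 7 bytes.
byte 0: (a3 ^ af) ^ 72 = 0c ^ 72 = 7e
byte 1: (1f ^ f9) ^ 6f = e6 ^ 6f = 89
byte 2: (0d ^ 77) ^ 6f = 7a ^ 6f = 15
byte 3: (8f ^ 59) ^ 74 = d6 ^ 74 = a2
byte 4: (17 ^ f6) ^ 3a = e1 ^ 3a = db
byte 5: (30 ^ 14) ^ 78 = 24 ^ 78 = 5c
byte 6: (4f ^ e8) ^ 20 = a7 ^ 20 = 87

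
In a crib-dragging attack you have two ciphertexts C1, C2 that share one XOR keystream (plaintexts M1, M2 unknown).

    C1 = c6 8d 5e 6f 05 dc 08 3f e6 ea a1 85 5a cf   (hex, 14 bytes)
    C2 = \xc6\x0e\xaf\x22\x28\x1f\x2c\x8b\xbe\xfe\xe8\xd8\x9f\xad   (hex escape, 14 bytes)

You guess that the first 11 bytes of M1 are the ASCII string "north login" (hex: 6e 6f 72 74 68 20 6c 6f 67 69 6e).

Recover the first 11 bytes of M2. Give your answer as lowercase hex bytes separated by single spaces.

6e ec 83 39 45 e3 48 db 3f 7d 27

First, C1 ⊕ C2 = (M1 ⊕ K) ⊕ (M2 ⊕ K) = M1 ⊕ M2, so the key drops out. Then M2 = (M1 ⊕ M2) ⊕ M1 over the first 11 bytes.
byte 0: (c6 XOR c6) XOR 6e = 00 XOR 6e = 6e
byte 1: (8d XOR 0e) XOR 6f = 83 XOR 6f = ec
byte 2: (5e XOR af) XOR 72 = f1 XOR 72 = 83
byte 3: (6f XOR 22) XOR 74 = 4d XOR 74 = 39
byte 4: (05 XOR 28) XOR 68 = 2d XOR 68 = 45
byte 5: (dc XOR 1f) XOR 20 = c3 XOR 20 = e3
byte 6: (08 XOR 2c) XOR 6c = 24 XOR 6c = 48
byte 7: (3f XOR 8b) XOR 6f = b4 XOR 6f = db
byte 8: (e6 XOR be) XOR 67 = 58 XOR 67 = 3f
byte 9: (ea XOR fe) XOR 69 = 14 XOR 69 = 7d
byte 10: (a1 XOR e8) XOR 6e = 49 XOR 6e = 27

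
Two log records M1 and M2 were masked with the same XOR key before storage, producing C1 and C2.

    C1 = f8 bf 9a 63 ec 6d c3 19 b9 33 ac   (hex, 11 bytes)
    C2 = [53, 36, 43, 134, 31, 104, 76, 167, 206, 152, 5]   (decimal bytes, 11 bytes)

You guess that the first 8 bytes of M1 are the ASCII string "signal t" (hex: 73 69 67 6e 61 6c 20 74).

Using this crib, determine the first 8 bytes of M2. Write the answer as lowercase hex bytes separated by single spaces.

First, C1 ⊕ C2 = (M1 ⊕ K) ⊕ (M2 ⊕ K) = M1 ⊕ M2, so the key drops out. Then M2 = (M1 ⊕ M2) ⊕ M1 over the first 8 bytes.
byte 0: (f8 xor 35) xor 73 = cd xor 73 = be
byte 1: (bf xor 24) xor 69 = 9b xor 69 = f2
byte 2: (9a xor 2b) xor 67 = b1 xor 67 = d6
byte 3: (63 xor 86) xor 6e = e5 xor 6e = 8b
byte 4: (ec xor 1f) xor 61 = f3 xor 61 = 92
byte 5: (6d xor 68) xor 6c = 05 xor 6c = 69
byte 6: (c3 xor 4c) xor 20 = 8f xor 20 = af
byte 7: (19 xor a7) xor 74 = be xor 74 = ca

be f2 d6 8b 92 69 af ca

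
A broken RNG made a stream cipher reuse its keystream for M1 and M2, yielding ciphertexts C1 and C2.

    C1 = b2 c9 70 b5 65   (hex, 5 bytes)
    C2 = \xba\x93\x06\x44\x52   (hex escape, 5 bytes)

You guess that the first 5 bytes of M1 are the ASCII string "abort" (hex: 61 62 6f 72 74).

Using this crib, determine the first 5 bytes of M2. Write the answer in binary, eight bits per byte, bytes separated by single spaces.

First, C1 ⊕ C2 = (M1 ⊕ K) ⊕ (M2 ⊕ K) = M1 ⊕ M2, so the key drops out. Then M2 = (M1 ⊕ M2) ⊕ M1 over the first 5 bytes.
byte 0: (b2 ^ ba) ^ 61 = 08 ^ 61 = 69
byte 1: (c9 ^ 93) ^ 62 = 5a ^ 62 = 38
byte 2: (70 ^ 06) ^ 6f = 76 ^ 6f = 19
byte 3: (b5 ^ 44) ^ 72 = f1 ^ 72 = 83
byte 4: (65 ^ 52) ^ 74 = 37 ^ 74 = 43

01101001 00111000 00011001 10000011 01000011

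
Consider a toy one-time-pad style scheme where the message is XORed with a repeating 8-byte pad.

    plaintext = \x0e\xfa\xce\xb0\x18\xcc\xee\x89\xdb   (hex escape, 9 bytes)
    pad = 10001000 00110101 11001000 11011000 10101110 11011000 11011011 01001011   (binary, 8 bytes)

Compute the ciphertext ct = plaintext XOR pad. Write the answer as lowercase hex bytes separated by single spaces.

86 cf 06 68 b6 14 35 c2 53

The 8-byte key repeats, so the effective keystream is 88 35 c8 d8 ae d8 db 4b 88.
byte 0: 0e ^ 88 = 86
byte 1: fa ^ 35 = cf
byte 2: ce ^ c8 = 06
byte 3: b0 ^ d8 = 68
byte 4: 18 ^ ae = b6
byte 5: cc ^ d8 = 14
byte 6: ee ^ db = 35
byte 7: 89 ^ 4b = c2
byte 8: db ^ 88 = 53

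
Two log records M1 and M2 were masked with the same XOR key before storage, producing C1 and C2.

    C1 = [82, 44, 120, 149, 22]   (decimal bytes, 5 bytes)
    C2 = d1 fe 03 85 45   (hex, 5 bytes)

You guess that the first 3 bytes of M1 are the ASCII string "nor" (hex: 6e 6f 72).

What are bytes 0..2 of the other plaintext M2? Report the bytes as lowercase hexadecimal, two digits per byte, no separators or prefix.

First, C1 ⊕ C2 = (M1 ⊕ K) ⊕ (M2 ⊕ K) = M1 ⊕ M2, so the key drops out. Then M2 = (M1 ⊕ M2) ⊕ M1 over the first 3 bytes.
byte 0: (52 xor d1) xor 6e = 83 xor 6e = ed
byte 1: (2c xor fe) xor 6f = d2 xor 6f = bd
byte 2: (78 xor 03) xor 72 = 7b xor 72 = 09

edbd09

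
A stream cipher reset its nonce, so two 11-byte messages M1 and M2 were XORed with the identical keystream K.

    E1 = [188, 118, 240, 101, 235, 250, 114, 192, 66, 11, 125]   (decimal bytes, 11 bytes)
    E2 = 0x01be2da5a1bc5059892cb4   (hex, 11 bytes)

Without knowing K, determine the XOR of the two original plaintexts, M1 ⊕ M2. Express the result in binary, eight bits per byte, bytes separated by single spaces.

10111101 11001000 11011101 11000000 01001010 01000110 00100010 10011001 11001011 00100111 11001001

E1 ⊕ E2 = (M1 ⊕ K) ⊕ (M2 ⊕ K) = M1 ⊕ M2 — the shared key cancels under XOR.
bc XOR 01 = bd
76 XOR be = c8
f0 XOR 2d = dd
65 XOR a5 = c0
eb XOR a1 = 4a
fa XOR bc = 46
72 XOR 50 = 22
c0 XOR 59 = 99
42 XOR 89 = cb
0b XOR 2c = 27
7d XOR b4 = c9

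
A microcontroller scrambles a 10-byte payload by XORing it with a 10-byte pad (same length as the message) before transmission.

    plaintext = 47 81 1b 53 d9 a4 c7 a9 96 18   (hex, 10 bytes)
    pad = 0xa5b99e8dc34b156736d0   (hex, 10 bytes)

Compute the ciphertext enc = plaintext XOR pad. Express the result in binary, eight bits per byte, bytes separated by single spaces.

47 XOR a5 = e2
81 XOR b9 = 38
1b XOR 9e = 85
53 XOR 8d = de
d9 XOR c3 = 1a
a4 XOR 4b = ef
c7 XOR 15 = d2
a9 XOR 67 = ce
96 XOR 36 = a0
18 XOR d0 = c8

11100010 00111000 10000101 11011110 00011010 11101111 11010010 11001110 10100000 11001000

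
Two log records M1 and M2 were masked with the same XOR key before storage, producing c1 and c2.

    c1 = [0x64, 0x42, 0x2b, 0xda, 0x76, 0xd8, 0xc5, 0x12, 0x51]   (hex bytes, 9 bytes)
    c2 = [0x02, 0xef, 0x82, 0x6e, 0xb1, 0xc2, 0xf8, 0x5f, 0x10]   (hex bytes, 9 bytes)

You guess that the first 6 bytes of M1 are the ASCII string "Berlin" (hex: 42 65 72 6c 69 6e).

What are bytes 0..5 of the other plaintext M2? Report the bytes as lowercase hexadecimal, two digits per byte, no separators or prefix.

24c8dbd8ae74

First, c1 ⊕ c2 = (M1 ⊕ K) ⊕ (M2 ⊕ K) = M1 ⊕ M2, so the key drops out. Then M2 = (M1 ⊕ M2) ⊕ M1 over the first 6 bytes.
byte 0: (64 XOR 02) XOR 42 = 66 XOR 42 = 24
byte 1: (42 XOR ef) XOR 65 = ad XOR 65 = c8
byte 2: (2b XOR 82) XOR 72 = a9 XOR 72 = db
byte 3: (da XOR 6e) XOR 6c = b4 XOR 6c = d8
byte 4: (76 XOR b1) XOR 69 = c7 XOR 69 = ae
byte 5: (d8 XOR c2) XOR 6e = 1a XOR 6e = 74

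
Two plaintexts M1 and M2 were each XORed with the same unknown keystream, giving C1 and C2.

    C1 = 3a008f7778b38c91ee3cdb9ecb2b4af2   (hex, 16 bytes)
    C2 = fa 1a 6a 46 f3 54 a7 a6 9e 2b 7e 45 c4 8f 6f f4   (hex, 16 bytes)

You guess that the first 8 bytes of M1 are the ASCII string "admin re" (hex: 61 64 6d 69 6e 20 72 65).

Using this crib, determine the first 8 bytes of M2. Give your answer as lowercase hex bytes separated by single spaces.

a1 7e 88 58 e5 c7 59 52

First, C1 ⊕ C2 = (M1 ⊕ K) ⊕ (M2 ⊕ K) = M1 ⊕ M2, so the key drops out. Then M2 = (M1 ⊕ M2) ⊕ M1 over the first 8 bytes.
byte 0: (3a ^ fa) ^ 61 = c0 ^ 61 = a1
byte 1: (00 ^ 1a) ^ 64 = 1a ^ 64 = 7e
byte 2: (8f ^ 6a) ^ 6d = e5 ^ 6d = 88
byte 3: (77 ^ 46) ^ 69 = 31 ^ 69 = 58
byte 4: (78 ^ f3) ^ 6e = 8b ^ 6e = e5
byte 5: (b3 ^ 54) ^ 20 = e7 ^ 20 = c7
byte 6: (8c ^ a7) ^ 72 = 2b ^ 72 = 59
byte 7: (91 ^ a6) ^ 65 = 37 ^ 65 = 52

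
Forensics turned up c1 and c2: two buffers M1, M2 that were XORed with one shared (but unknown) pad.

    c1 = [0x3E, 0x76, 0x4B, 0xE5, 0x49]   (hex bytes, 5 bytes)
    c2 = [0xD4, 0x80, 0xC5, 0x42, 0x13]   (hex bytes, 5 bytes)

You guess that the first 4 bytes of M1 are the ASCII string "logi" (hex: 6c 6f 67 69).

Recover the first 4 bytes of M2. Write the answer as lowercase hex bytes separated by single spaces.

First, c1 ⊕ c2 = (M1 ⊕ K) ⊕ (M2 ⊕ K) = M1 ⊕ M2, so the key drops out. Then M2 = (M1 ⊕ M2) ⊕ M1 over the first 4 bytes.
byte 0: (3e xor d4) xor 6c = ea xor 6c = 86
byte 1: (76 xor 80) xor 6f = f6 xor 6f = 99
byte 2: (4b xor c5) xor 67 = 8e xor 67 = e9
byte 3: (e5 xor 42) xor 69 = a7 xor 69 = ce

86 99 e9 ce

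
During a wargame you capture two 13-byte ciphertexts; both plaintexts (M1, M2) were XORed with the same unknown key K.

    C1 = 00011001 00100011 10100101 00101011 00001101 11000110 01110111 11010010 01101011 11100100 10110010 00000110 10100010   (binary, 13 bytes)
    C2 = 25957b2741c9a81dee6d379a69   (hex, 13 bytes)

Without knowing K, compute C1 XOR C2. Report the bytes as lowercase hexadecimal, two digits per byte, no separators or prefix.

3cb6de0c4c0fdfcf8589859ccb

C1 ⊕ C2 = (M1 ⊕ K) ⊕ (M2 ⊕ K) = M1 ⊕ M2 — the shared key cancels under XOR.
19 ⊕ 25 = 3c
23 ⊕ 95 = b6
a5 ⊕ 7b = de
2b ⊕ 27 = 0c
0d ⊕ 41 = 4c
c6 ⊕ c9 = 0f
77 ⊕ a8 = df
d2 ⊕ 1d = cf
6b ⊕ ee = 85
e4 ⊕ 6d = 89
b2 ⊕ 37 = 85
06 ⊕ 9a = 9c
a2 ⊕ 69 = cb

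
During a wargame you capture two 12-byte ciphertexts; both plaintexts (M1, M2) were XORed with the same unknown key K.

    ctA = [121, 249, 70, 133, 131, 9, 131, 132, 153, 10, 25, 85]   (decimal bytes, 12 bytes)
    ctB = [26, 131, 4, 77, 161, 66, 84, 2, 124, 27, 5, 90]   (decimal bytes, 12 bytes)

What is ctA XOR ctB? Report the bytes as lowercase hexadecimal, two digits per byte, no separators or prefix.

ctA ⊕ ctB = (M1 ⊕ K) ⊕ (M2 ⊕ K) = M1 ⊕ M2 — the shared key cancels under XOR.
byte 0: 79 ^ 1a = 63
byte 1: f9 ^ 83 = 7a
byte 2: 46 ^ 04 = 42
byte 3: 85 ^ 4d = c8
byte 4: 83 ^ a1 = 22
byte 5: 09 ^ 42 = 4b
byte 6: 83 ^ 54 = d7
byte 7: 84 ^ 02 = 86
byte 8: 99 ^ 7c = e5
byte 9: 0a ^ 1b = 11
byte 10: 19 ^ 05 = 1c
byte 11: 55 ^ 5a = 0f

637a42c8224bd786e5111c0f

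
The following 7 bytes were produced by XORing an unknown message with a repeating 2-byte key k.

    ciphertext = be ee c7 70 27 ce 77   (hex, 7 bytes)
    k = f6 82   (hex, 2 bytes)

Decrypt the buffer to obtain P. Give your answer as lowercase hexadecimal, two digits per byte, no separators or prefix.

The 2-byte key repeats, so the effective keystream is f6 82 f6 82 f6 82 f6.
byte 0: 190 xor 246 =  72
byte 1: 238 xor 130 = 108
byte 2: 199 xor 246 =  49
byte 3: 112 xor 130 = 242
byte 4:  39 xor 246 = 209
byte 5: 206 xor 130 =  76
byte 6: 119 xor 246 = 129

486c31f2d14c81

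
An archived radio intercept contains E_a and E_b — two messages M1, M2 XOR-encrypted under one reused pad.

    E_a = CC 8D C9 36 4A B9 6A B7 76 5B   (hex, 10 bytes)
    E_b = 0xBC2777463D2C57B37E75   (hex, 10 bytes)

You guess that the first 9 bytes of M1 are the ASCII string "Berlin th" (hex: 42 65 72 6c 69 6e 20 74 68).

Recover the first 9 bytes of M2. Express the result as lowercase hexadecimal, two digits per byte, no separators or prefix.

First, E_a ⊕ E_b = (M1 ⊕ K) ⊕ (M2 ⊕ K) = M1 ⊕ M2, so the key drops out. Then M2 = (M1 ⊕ M2) ⊕ M1 over the first 9 bytes.
byte 0: (cc ^ bc) ^ 42 = 70 ^ 42 = 32
byte 1: (8d ^ 27) ^ 65 = aa ^ 65 = cf
byte 2: (c9 ^ 77) ^ 72 = be ^ 72 = cc
byte 3: (36 ^ 46) ^ 6c = 70 ^ 6c = 1c
byte 4: (4a ^ 3d) ^ 69 = 77 ^ 69 = 1e
byte 5: (b9 ^ 2c) ^ 6e = 95 ^ 6e = fb
byte 6: (6a ^ 57) ^ 20 = 3d ^ 20 = 1d
byte 7: (b7 ^ b3) ^ 74 = 04 ^ 74 = 70
byte 8: (76 ^ 7e) ^ 68 = 08 ^ 68 = 60

32cfcc1c1efb1d7060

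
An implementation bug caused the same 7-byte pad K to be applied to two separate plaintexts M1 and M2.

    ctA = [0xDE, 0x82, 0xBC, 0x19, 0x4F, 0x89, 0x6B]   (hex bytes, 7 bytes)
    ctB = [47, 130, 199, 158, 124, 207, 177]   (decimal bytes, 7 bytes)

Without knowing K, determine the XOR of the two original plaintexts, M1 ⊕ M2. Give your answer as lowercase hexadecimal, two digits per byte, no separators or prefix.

f1007b873346da

ctA ⊕ ctB = (M1 ⊕ K) ⊕ (M2 ⊕ K) = M1 ⊕ M2 — the shared key cancels under XOR.
de XOR 2f = f1
82 XOR 82 = 00
bc XOR c7 = 7b
19 XOR 9e = 87
4f XOR 7c = 33
89 XOR cf = 46
6b XOR b1 = da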